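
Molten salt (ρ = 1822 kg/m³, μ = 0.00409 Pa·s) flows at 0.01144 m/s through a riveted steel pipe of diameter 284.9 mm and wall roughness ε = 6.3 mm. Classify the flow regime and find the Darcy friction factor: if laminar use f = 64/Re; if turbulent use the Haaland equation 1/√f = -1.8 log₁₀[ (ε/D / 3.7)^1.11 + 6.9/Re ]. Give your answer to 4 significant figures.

f ≈ 0.04408

Re = ρVD/μ = 1822·0.01144·0.2849/0.00409 = 1452.
Re < 2300 → laminar, so f = 64/Re = 0.04408 (roughness is irrelevant in laminar flow).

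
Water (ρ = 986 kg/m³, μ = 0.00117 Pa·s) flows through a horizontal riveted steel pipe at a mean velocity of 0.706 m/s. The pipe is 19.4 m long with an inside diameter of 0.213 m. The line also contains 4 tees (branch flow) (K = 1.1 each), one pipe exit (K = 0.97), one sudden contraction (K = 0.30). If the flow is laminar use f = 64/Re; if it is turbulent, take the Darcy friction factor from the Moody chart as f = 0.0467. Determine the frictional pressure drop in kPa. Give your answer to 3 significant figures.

ΔP ≈ 2.44 kPa

Reynolds number Re = ρVD/μ = 986 · 0.706 · 0.213 / 0.00117 = 1.267e+05.
Re > 4000 → turbulent; use the Moody-chart value f = 0.0467.
Total minor-loss coefficient ΣK = 4·1.1 + 1·0.97 + 1·0.3 = 5.67.
ΔP = [f·L/D + ΣK]·(ρV²/2) = [0.0467·19.4/0.213 + 5.67]·(986·0.706²/2) = [4.253 + 5.67]·245.7 = 2438 Pa.
ΔP = 2438 Pa = 2.44 kPa.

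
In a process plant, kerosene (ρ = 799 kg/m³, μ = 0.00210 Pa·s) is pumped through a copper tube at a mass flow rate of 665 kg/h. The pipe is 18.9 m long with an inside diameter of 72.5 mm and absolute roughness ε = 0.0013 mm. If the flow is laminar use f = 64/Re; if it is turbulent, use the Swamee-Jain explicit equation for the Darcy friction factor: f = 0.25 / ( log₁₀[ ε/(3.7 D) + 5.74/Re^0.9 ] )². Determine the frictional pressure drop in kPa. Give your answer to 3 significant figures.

ṁ = 665 kg/h = 665/3600 = 0.1847 kg/s.
A = πD²/4 = π(0.0725)²/4 = 0.004128 m²; mean velocity V = ṁ/(ρA) = 0.1847/(799 · 0.004128) = 0.056 m/s.
Reynolds number Re = ρVD/μ = 799 · 0.056 · 0.0725 / 0.0021 = 1545.
Re < 2300 → laminar flow, so f = 64/Re = 64/1545 = 0.04143 (the turbulent correlation is not needed).
Darcy-Weisbach: ΔP = f(L/D)(ρV²/2) = 0.04143·(18.9/0.0725)·(799·0.056²/2) = 0.04143·260.7·1.253 = 13.53 Pa.
ΔP = 13.53 Pa = 0.0135 kPa.

ΔP ≈ 0.0135 kPa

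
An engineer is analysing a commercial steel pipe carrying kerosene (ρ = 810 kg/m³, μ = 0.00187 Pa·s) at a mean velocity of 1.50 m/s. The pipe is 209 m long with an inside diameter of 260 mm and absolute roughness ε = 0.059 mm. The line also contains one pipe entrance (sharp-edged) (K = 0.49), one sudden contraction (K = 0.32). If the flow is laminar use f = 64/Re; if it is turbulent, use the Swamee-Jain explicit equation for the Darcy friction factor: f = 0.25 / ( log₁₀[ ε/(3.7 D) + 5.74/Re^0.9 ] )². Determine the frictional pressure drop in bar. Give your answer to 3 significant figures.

Reynolds number Re = ρVD/μ = 810 · 1.5 · 0.26 / 0.00187 = 1.689e+05.
Re > 4000 → turbulent. Relative roughness ε/D = 5.9e-05/0.26 = 0.000227. Swamee-Jain: f = 0.25/(log₁₀[0.000227/3.7 + 5.74/1.689e+05^0.9])² = 0.25/(log₁₀[6.13e-05 + 0.000113])² = 0.25/(-3.758)² = 0.0177.
Total minor-loss coefficient ΣK = 1·0.49 + 1·0.32 = 0.81.
ΔP = [f·L/D + ΣK]·(ρV²/2) = [0.0177·209/0.26 + 0.81]·(810·1.5²/2) = [14.23 + 0.81]·911.2 = 1.37e+04 Pa.
ΔP = 1.37e+04 Pa = 0.137 bar.

ΔP ≈ 0.137 bar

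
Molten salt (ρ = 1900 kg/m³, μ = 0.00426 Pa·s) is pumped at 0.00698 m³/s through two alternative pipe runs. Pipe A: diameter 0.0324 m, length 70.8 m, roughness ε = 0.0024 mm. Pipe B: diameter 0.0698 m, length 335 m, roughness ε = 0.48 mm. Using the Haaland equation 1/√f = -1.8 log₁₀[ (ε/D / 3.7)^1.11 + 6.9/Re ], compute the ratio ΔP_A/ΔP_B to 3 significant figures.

Pipe A: V = Q/A = 0.00698/0.0008245 = 8.466 m/s; Re = 1.223e+05; ε/D = 7.41e-05; Haaland → f = 0.01746; ΔP_A = f(L/D)(ρV²/2) = 2.598e+06 Pa.
Pipe B: V = Q/A = 0.00698/0.003826 = 1.824 m/s; Re = 5.679e+04; ε/D = 0.00688; Haaland → f = 0.0348; ΔP_B = f(L/D)(ρV²/2) = 5.28e+05 Pa.
ΔP_A/ΔP_B = 2.598e+06/5.28e+05 = 4.92.

ΔP_A/ΔP_B ≈ 4.92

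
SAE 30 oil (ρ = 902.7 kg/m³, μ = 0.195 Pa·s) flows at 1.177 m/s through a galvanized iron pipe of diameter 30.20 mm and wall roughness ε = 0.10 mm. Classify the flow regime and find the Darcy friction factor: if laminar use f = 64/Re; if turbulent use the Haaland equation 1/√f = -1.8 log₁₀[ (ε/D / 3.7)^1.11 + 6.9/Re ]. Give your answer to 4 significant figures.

f ≈ 0.3889

Re = ρVD/μ = 902.7·1.177·0.0302/0.195 = 164.5.
Re < 2300 → laminar, so f = 64/Re = 0.3889 (roughness is irrelevant in laminar flow).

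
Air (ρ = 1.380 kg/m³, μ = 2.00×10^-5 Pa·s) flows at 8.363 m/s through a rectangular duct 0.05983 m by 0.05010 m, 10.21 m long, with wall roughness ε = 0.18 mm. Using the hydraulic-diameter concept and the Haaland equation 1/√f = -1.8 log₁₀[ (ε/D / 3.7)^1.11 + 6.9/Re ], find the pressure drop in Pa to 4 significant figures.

Hydraulic diameter D_h = 4A/P = 4·(0.05983·0.0501)/(2·(0.05983+0.0501)) = 0.01199/0.2199 = 0.05453 m.
Re = ρVD_h/μ = 1.38·8.363·0.05453/2e-05 = 3.147e+04.
ε/D_h = 0.00018/0.05453 = 0.0033; Haaland gives 1/√f = -1.8 log₁₀[0.000412+0.000219] = 5.76, so f = 0.03015.
ΔP = f(L/D_h)(ρV²/2) = 0.03015·10.21/0.05453·48.26 = 272.4 Pa.

ΔP ≈ 272.4 Pa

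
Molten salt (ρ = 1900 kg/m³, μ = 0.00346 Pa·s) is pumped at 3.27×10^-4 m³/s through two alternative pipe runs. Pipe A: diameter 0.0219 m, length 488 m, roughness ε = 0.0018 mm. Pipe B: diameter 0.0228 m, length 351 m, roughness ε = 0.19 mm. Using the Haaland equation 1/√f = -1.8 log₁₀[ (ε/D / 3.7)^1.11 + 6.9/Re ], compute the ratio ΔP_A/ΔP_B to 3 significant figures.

Pipe A: V = Q/A = 0.000327/0.0003767 = 0.8681 m/s; Re = 1.044e+04; ε/D = 8.22e-05; Haaland → f = 0.03061; ΔP_A = f(L/D)(ρV²/2) = 4.883e+05 Pa.
Pipe B: V = Q/A = 0.000327/0.0004083 = 0.8009 m/s; Re = 1.003e+04; ε/D = 0.00833; Haaland → f = 0.04126; ΔP_B = f(L/D)(ρV²/2) = 3.87e+05 Pa.
ΔP_A/ΔP_B = 4.883e+05/3.87e+05 = 1.26.

ΔP_A/ΔP_B ≈ 1.26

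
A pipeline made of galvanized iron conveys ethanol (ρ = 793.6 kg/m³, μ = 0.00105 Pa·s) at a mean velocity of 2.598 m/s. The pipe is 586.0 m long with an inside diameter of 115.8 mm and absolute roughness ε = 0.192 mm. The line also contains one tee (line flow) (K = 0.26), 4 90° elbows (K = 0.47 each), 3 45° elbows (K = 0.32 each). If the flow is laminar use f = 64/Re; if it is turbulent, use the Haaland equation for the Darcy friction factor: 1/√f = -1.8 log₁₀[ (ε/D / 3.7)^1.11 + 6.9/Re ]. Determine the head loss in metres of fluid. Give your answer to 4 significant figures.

Reynolds number Re = ρVD/μ = 793.6 · 2.598 · 0.1158 / 0.00105 = 2.274e+05.
Re > 4000 → turbulent. Relative roughness ε/D = 0.000192/0.1158 = 0.00166. Haaland: 1/√f = -1.8 log₁₀[(0.00166/3.7)^1.11 + 6.9/2.274e+05] = -1.8 log₁₀[0.000192 + 3.03e-05] = 6.576, so f = 0.02313.
Total minor-loss coefficient ΣK = 1·0.26 + 4·0.47 + 3·0.32 = 3.1.
ΔP = [f·L/D + ΣK]·(ρV²/2) = [0.02313·586/0.1158 + 3.1]·(793.6·2.598²/2) = [117 + 3.1]·2678 = 3.217e+05 Pa.
Head loss h_f = ΔP/(ρg) = 3.217e+05/(793.6·9.81) = 41.33 m.

h_f ≈ 41.33 m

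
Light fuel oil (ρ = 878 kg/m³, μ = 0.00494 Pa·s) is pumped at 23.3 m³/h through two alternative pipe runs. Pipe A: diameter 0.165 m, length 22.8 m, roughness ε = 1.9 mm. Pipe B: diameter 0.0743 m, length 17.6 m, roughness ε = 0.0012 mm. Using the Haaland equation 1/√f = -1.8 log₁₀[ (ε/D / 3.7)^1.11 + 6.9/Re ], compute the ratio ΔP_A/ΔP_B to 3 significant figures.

ΔP_A/ΔP_B ≈ 0.0419

Pipe A: V = Q/A = 0.006472/0.02138 = 0.3027 m/s; Re = 8877; ε/D = 0.0115; Haaland → f = 0.04514; ΔP_A = f(L/D)(ρV²/2) = 250.9 Pa.
Pipe B: V = Q/A = 0.006472/0.004336 = 1.493 m/s; Re = 1.971e+04; ε/D = 1.62e-05; Haaland → f = 0.02586; ΔP_B = f(L/D)(ρV²/2) = 5993 Pa.
ΔP_A/ΔP_B = 250.9/5993 = 0.0419.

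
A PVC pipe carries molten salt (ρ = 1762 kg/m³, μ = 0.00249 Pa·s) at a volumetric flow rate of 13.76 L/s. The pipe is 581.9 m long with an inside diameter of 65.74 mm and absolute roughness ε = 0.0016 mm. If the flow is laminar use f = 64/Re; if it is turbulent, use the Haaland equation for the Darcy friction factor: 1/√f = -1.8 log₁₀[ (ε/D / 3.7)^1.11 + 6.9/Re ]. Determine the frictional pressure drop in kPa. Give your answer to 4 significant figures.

Q = 13.76 L/s = 13.76/1000 = 0.01376 m³/s.
Cross-sectional area A = πD²/4 = π(0.06574)²/4 = 0.003394 m²; mean velocity V = Q/A = 0.01376/0.003394 = 4.054 m/s.
Reynolds number Re = ρVD/μ = 1762 · 4.054 · 0.06574 / 0.00249 = 1.886e+05.
Re > 4000 → turbulent. Relative roughness ε/D = 1.6e-06/0.06574 = 2.43e-05. Haaland: 1/√f = -1.8 log₁₀[(2.43e-05/3.7)^1.11 + 6.9/1.886e+05] = -1.8 log₁₀[1.77e-06 + 3.66e-05] = 7.949, so f = 0.01583.
Darcy-Weisbach: ΔP = f(L/D)(ρV²/2) = 0.01583·(581.9/0.06574)·(1762·4.054²/2) = 0.01583·8852·1.448e+04 = 2.028e+06 Pa.
ΔP = 2.028e+06 Pa = 2028 kPa.

ΔP ≈ 2028 kPa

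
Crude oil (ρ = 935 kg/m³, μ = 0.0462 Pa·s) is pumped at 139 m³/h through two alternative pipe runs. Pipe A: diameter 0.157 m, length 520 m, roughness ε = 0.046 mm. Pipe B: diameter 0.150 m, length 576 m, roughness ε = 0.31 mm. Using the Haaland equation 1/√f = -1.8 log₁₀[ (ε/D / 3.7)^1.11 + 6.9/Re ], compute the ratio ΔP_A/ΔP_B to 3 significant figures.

ΔP_A/ΔP_B ≈ 0.689

Pipe A: V = Q/A = 0.03861/0.01936 = 1.994 m/s; Re = 6337; ε/D = 0.000293; Haaland → f = 0.03542; ΔP_A = f(L/D)(ρV²/2) = 2.181e+05 Pa.
Pipe B: V = Q/A = 0.03861/0.01767 = 2.185 m/s; Re = 6633; ε/D = 0.00207; Haaland → f = 0.03693; ΔP_B = f(L/D)(ρV²/2) = 3.165e+05 Pa.
ΔP_A/ΔP_B = 2.181e+05/3.165e+05 = 0.689.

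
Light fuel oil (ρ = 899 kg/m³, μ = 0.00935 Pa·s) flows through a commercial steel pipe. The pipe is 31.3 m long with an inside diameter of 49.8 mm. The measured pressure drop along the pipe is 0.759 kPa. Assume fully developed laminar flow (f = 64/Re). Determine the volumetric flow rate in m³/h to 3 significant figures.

Q ≈ 1.41 m³/h

For laminar flow, f = 64/Re with Re = ρVD/μ, so Darcy-Weisbach reduces to ΔP = 32μLV/D². Solving for V: V = ΔP·D²/(32μL) = 759·(0.0498)²/(32·0.00935·31.3) = 0.201 m/s.
Check: Re = ρVD/μ = 899·0.201·0.0498/0.00935 = 962.4 < 2300, so the laminar assumption holds.
Q = V·A = 0.201·(π/4·0.0498²) = 0.0003915 m³/s = 1.41 m³/h.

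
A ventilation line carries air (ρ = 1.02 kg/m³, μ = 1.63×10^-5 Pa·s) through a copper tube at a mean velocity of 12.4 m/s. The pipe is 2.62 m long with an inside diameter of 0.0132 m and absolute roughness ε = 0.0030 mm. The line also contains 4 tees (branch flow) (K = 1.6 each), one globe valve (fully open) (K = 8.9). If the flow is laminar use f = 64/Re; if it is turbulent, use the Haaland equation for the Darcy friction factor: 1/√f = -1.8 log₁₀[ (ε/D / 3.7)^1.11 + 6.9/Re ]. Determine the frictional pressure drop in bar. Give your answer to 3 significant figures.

Reynolds number Re = ρVD/μ = 1.02 · 12.4 · 0.0132 / 1.63e-05 = 1.024e+04.
Re > 4000 → turbulent. Relative roughness ε/D = 3e-06/0.0132 = 0.000227. Haaland: 1/√f = -1.8 log₁₀[(0.000227/3.7)^1.11 + 6.9/1.024e+04] = -1.8 log₁₀[2.11e-05 + 0.000674] = 5.685, so f = 0.03095.
Total minor-loss coefficient ΣK = 4·1.6 + 1·8.9 = 15.3.
ΔP = [f·L/D + ΣK]·(ρV²/2) = [0.03095·2.62/0.0132 + 15.3]·(1.02·12.4²/2) = [6.142 + 15.3]·78.42 = 1681 Pa.
ΔP = 1681 Pa = 0.0168 bar.

ΔP ≈ 0.0168 bar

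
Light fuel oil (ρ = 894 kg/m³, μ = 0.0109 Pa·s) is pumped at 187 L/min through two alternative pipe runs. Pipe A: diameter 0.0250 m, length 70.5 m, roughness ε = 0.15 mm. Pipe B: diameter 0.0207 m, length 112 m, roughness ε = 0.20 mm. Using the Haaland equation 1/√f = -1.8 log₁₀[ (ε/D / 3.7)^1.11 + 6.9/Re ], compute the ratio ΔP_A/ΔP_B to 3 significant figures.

Pipe A: V = Q/A = 0.003117/0.0004909 = 6.349 m/s; Re = 1.302e+04; ε/D = 0.006; Haaland → f = 0.03731; ΔP_A = f(L/D)(ρV²/2) = 1.896e+06 Pa.
Pipe B: V = Q/A = 0.003117/0.0003365 = 9.261 m/s; Re = 1.572e+04; ε/D = 0.00966; Haaland → f = 0.04094; ΔP_B = f(L/D)(ρV²/2) = 8.493e+06 Pa.
ΔP_A/ΔP_B = 1.896e+06/8.493e+06 = 0.223.

ΔP_A/ΔP_B ≈ 0.223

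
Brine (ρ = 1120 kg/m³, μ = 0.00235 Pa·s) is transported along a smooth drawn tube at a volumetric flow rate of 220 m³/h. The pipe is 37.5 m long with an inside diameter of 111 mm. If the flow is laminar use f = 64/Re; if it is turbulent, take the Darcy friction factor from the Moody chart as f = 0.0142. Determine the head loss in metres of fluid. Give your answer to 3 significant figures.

Q = 220 m³/h = 220/3600 = 0.06111 m³/s.
Cross-sectional area A = πD²/4 = π(0.111)²/4 = 0.009677 m²; mean velocity V = Q/A = 0.06111/0.009677 = 6.315 m/s.
Reynolds number Re = ρVD/μ = 1120 · 6.315 · 0.111 / 0.00235 = 3.341e+05.
Re > 4000 → turbulent; use the Moody-chart value f = 0.0142.
Darcy-Weisbach: ΔP = f(L/D)(ρV²/2) = 0.0142·(37.5/0.111)·(1120·6.315²/2) = 0.0142·337.8·2.233e+04 = 1.071e+05 Pa.
Head loss h_f = ΔP/(ρg) = 1.071e+05/(1120·9.81) = 9.75 m.

h_f ≈ 9.75 m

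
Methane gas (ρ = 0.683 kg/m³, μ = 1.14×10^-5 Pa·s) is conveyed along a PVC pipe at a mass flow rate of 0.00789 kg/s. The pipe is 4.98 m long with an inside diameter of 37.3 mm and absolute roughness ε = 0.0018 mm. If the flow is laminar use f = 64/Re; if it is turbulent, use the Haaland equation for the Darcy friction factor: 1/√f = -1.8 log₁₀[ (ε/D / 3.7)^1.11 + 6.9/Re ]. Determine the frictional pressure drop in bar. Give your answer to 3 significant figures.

ΔP ≈ 0.00126 bar

A = πD²/4 = π(0.0373)²/4 = 0.001093 m²; mean velocity V = ṁ/(ρA) = 0.00789/(0.683 · 0.001093) = 10.57 m/s.
Reynolds number Re = ρVD/μ = 0.683 · 10.57 · 0.0373 / 1.14e-05 = 2.363e+04.
Re > 4000 → turbulent. Relative roughness ε/D = 1.8e-06/0.0373 = 4.83e-05. Haaland: 1/√f = -1.8 log₁₀[(4.83e-05/3.7)^1.11 + 6.9/2.363e+04] = -1.8 log₁₀[3.78e-06 + 0.000292] = 6.352, so f = 0.02478.
Darcy-Weisbach: ΔP = f(L/D)(ρV²/2) = 0.02478·(4.98/0.0373)·(0.683·10.57²/2) = 0.02478·133.5·38.17 = 126.3 Pa.
ΔP = 126.3 Pa = 0.00126 bar.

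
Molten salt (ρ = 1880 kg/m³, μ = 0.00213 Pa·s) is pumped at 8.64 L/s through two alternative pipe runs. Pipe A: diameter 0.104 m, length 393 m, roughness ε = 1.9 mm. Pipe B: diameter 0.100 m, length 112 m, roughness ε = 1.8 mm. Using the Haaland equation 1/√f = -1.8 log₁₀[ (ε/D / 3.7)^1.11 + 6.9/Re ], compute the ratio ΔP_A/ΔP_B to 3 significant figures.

ΔP_A/ΔP_B ≈ 2.90

Pipe A: V = Q/A = 0.00864/0.008495 = 1.017 m/s; Re = 9.336e+04; ε/D = 0.0183; Haaland → f = 0.04751; ΔP_A = f(L/D)(ρV²/2) = 1.746e+05 Pa.
Pipe B: V = Q/A = 0.00864/0.007854 = 1.1 m/s; Re = 9.71e+04; ε/D = 0.018; Haaland → f = 0.04724; ΔP_B = f(L/D)(ρV²/2) = 6.019e+04 Pa.
ΔP_A/ΔP_B = 1.746e+05/6.019e+04 = 2.90.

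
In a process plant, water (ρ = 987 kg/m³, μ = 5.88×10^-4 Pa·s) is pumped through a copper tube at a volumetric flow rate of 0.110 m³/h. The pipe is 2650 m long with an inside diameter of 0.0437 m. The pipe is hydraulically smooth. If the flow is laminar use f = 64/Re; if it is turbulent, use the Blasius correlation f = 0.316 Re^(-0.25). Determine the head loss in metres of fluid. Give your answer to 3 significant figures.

h_f ≈ 0.0549 m

Q = 0.110 m³/h = 0.110/3600 = 3.056e-05 m³/s.
Cross-sectional area A = πD²/4 = π(0.0437)²/4 = 0.0015 m²; mean velocity V = Q/A = 3.056e-05/0.0015 = 0.02037 m/s.
Reynolds number Re = ρVD/μ = 987 · 0.02037 · 0.0437 / 0.000588 = 1494.
Re < 2300 → laminar flow, so f = 64/Re = 64/1494 = 0.04283 (the turbulent correlation is not needed).
Darcy-Weisbach: ΔP = f(L/D)(ρV²/2) = 0.04283·(2650/0.0437)·(987·0.02037²/2) = 0.04283·6.064e+04·0.2048 = 531.9 Pa.
Head loss h_f = ΔP/(ρg) = 531.9/(987·9.81) = 0.0549 m.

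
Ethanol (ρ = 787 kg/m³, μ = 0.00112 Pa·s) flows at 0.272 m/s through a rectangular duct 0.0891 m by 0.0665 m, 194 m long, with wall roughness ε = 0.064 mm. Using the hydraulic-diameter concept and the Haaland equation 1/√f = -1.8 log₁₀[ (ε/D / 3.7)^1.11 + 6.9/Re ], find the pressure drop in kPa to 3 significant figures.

Hydraulic diameter D_h = 4A/P = 4·(0.0891·0.0665)/(2·(0.0891+0.0665)) = 0.0237/0.3112 = 0.07616 m.
Re = ρVD_h/μ = 787·0.272·0.07616/0.00112 = 1.456e+04.
ε/D_h = 6.4e-05/0.07616 = 0.00084; Haaland gives 1/√f = -1.8 log₁₀[9.02e-05+0.000474] = 5.847, so f = 0.02925.
ΔP = f(L/D_h)(ρV²/2) = 0.02925·194/0.07616·29.11 = 2169 Pa.
ΔP = 2.17 kPa.

ΔP ≈ 2.17 kPa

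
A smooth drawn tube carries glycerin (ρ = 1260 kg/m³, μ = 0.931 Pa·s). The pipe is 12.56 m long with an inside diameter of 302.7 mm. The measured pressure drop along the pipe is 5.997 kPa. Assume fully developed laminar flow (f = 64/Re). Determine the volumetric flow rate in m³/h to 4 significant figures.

For laminar flow, f = 64/Re with Re = ρVD/μ, so Darcy-Weisbach reduces to ΔP = 32μLV/D². Solving for V: V = ΔP·D²/(32μL) = 5997·(0.3027)²/(32·0.931·12.56) = 1.468 m/s.
Check: Re = ρVD/μ = 1260·1.468·0.3027/0.931 = 601.6 < 2300, so the laminar assumption holds.
Q = V·A = 1.468·(π/4·0.3027²) = 0.1057 m³/s = 380.4 m³/h.

Q ≈ 380.4 m³/h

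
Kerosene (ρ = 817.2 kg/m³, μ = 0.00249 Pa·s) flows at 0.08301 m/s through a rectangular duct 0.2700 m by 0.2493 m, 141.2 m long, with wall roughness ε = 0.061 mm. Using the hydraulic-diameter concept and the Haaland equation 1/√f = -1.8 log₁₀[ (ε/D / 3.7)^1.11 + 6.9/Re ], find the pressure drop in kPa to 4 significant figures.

Hydraulic diameter D_h = 4A/P = 4·(0.27·0.2493)/(2·(0.27+0.2493)) = 0.2692/1.039 = 0.2592 m.
Re = ρVD_h/μ = 817.2·0.08301·0.2592/0.00249 = 7062.
ε/D_h = 6.1e-05/0.2592 = 0.000235; Haaland gives 1/√f = -1.8 log₁₀[2.2e-05+0.000977] = 5.401, so f = 0.03428.
ΔP = f(L/D_h)(ρV²/2) = 0.03428·141.2/0.2592·2.816 = 52.57 Pa.
ΔP = 0.05257 kPa.

ΔP ≈ 0.05257 kPa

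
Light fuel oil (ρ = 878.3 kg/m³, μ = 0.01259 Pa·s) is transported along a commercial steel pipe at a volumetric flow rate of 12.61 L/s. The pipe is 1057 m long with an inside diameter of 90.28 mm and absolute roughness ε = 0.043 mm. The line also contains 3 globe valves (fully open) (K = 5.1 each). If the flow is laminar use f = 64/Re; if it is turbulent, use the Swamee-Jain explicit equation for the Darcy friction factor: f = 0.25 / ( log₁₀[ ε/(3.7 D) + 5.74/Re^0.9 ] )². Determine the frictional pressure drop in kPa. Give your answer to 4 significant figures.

Q = 12.61 L/s = 12.61/1000 = 0.01261 m³/s.
Cross-sectional area A = πD²/4 = π(0.09028)²/4 = 0.006401 m²; mean velocity V = Q/A = 0.01261/0.006401 = 1.97 m/s.
Reynolds number Re = ρVD/μ = 878.3 · 1.97 · 0.09028 / 0.0126 = 1.241e+04.
Re > 4000 → turbulent. Relative roughness ε/D = 4.3e-05/0.09028 = 0.000476. Swamee-Jain: f = 0.25/(log₁₀[0.000476/3.7 + 5.74/1.241e+04^0.9])² = 0.25/(log₁₀[0.000129 + 0.00119])² = 0.25/(-2.881)² = 0.03013.
Total minor-loss coefficient ΣK = 3·5.1 = 15.3.
ΔP = [f·L/D + ΣK]·(ρV²/2) = [0.03013·1057/0.09028 + 15.3]·(878.3·1.97²/2) = [352.7 + 15.3]·1704 = 6.272e+05 Pa.
ΔP = 6.272e+05 Pa = 627.2 kPa.

ΔP ≈ 627.2 kPa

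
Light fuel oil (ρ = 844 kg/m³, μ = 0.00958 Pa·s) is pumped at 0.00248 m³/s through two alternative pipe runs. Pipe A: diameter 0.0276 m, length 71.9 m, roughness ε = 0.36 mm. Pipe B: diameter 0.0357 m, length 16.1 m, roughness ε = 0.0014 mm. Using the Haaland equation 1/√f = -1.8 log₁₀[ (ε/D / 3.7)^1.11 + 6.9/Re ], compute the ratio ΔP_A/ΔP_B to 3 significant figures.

Pipe A: V = Q/A = 0.00248/0.0005983 = 4.145 m/s; Re = 1.008e+04; ε/D = 0.013; Haaland → f = 0.04606; ΔP_A = f(L/D)(ρV²/2) = 8.7e+05 Pa.
Pipe B: V = Q/A = 0.00248/0.001001 = 2.478 m/s; Re = 7792; ε/D = 3.92e-05; Haaland → f = 0.03315; ΔP_B = f(L/D)(ρV²/2) = 3.873e+04 Pa.
ΔP_A/ΔP_B = 8.7e+05/3.873e+04 = 22.5.

ΔP_A/ΔP_B ≈ 22.5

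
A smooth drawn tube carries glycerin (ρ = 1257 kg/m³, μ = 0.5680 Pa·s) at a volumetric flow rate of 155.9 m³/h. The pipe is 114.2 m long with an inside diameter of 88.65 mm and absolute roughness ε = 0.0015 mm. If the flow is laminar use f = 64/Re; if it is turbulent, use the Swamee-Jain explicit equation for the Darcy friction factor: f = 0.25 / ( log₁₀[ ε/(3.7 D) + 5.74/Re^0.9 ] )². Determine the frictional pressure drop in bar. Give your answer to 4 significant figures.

Q = 155.9 m³/h = 155.9/3600 = 0.04331 m³/s.
Cross-sectional area A = πD²/4 = π(0.08865)²/4 = 0.006172 m²; mean velocity V = Q/A = 0.04331/0.006172 = 7.016 m/s.
Reynolds number Re = ρVD/μ = 1257 · 7.016 · 0.08865 / 0.568 = 1376.
Re < 2300 → laminar flow, so f = 64/Re = 64/1376 = 0.0465 (the turbulent correlation is not needed).
Darcy-Weisbach: ΔP = f(L/D)(ρV²/2) = 0.0465·(114.2/0.08865)·(1257·7.016²/2) = 0.0465·1288·3.094e+04 = 1.853e+06 Pa.
ΔP = 1.853e+06 Pa = 18.53 bar.

ΔP ≈ 18.53 bar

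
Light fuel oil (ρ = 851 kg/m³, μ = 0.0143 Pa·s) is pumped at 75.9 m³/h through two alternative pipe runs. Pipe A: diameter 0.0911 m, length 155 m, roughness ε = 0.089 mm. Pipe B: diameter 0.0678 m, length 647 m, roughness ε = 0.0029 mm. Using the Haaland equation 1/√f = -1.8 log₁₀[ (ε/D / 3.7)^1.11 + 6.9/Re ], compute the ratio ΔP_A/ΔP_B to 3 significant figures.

ΔP_A/ΔP_B ≈ 0.0625

Pipe A: V = Q/A = 0.02108/0.006518 = 3.235 m/s; Re = 1.754e+04; ε/D = 0.000977; Haaland → f = 0.02833; ΔP_A = f(L/D)(ρV²/2) = 2.146e+05 Pa.
Pipe B: V = Q/A = 0.02108/0.00361 = 5.84 m/s; Re = 2.356e+04; ε/D = 4.28e-05; Haaland → f = 0.02479; ΔP_B = f(L/D)(ρV²/2) = 3.433e+06 Pa.
ΔP_A/ΔP_B = 2.146e+05/3.433e+06 = 0.0625.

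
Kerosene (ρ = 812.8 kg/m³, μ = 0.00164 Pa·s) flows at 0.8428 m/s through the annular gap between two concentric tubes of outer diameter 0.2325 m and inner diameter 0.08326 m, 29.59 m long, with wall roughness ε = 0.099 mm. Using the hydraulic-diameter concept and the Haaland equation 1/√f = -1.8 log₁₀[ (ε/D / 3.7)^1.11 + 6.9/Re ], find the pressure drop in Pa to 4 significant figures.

ΔP ≈ 1260 Pa

Hydraulic diameter D_h = 4A/P = D_o - D_i = 0.2325 - 0.08326 = 0.1492 m.
Re = ρVD_h/μ = 812.8·0.8428·0.1492/0.00164 = 6.234e+04.
ε/D_h = 9.9e-05/0.1492 = 0.000663; Haaland gives 1/√f = -1.8 log₁₀[6.94e-05+0.000111] = 6.74, so f = 0.02201.
ΔP = f(L/D_h)(ρV²/2) = 0.02201·29.59/0.1492·288.7 = 1260 Pa.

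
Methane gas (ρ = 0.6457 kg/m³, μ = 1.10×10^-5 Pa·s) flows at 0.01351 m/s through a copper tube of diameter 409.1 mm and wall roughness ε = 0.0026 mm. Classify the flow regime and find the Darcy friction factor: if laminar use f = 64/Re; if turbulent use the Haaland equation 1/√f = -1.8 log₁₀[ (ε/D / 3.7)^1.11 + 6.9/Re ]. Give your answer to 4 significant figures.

Re = ρVD/μ = 0.6457·0.01351·0.4091/1.1e-05 = 324.4.
Re < 2300 → laminar, so f = 64/Re = 0.1973 (roughness is irrelevant in laminar flow).

f ≈ 0.1973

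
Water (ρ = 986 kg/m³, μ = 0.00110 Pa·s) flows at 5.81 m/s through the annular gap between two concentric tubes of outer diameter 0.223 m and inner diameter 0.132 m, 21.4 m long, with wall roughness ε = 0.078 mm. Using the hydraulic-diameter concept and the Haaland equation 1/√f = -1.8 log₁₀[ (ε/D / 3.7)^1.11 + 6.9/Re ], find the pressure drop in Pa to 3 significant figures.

Hydraulic diameter D_h = 4A/P = D_o - D_i = 0.223 - 0.132 = 0.091 m.
Re = ρVD_h/μ = 986·5.81·0.091/0.0011 = 4.739e+05.
ε/D_h = 7.8e-05/0.091 = 0.000857; Haaland gives 1/√f = -1.8 log₁₀[9.23e-05+1.46e-05] = 7.148, so f = 0.01957.
ΔP = f(L/D_h)(ρV²/2) = 0.01957·21.4/0.091·1.664e+04 = 7.659e+04 Pa.

ΔP ≈ 76600 Pa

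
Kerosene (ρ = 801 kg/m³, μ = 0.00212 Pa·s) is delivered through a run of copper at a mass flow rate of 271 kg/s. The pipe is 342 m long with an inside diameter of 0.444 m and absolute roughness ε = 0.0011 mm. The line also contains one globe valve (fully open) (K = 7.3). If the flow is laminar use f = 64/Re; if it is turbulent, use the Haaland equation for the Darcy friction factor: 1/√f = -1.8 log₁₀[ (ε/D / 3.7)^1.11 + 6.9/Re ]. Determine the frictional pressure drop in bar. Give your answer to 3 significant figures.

A = πD²/4 = π(0.444)²/4 = 0.1548 m²; mean velocity V = ṁ/(ρA) = 271/(801 · 0.1548) = 2.185 m/s.
Reynolds number Re = ρVD/μ = 801 · 2.185 · 0.444 / 0.00212 = 3.666e+05.
Re > 4000 → turbulent. Relative roughness ε/D = 1.1e-06/0.444 = 2.48e-06. Haaland: 1/√f = -1.8 log₁₀[(2.48e-06/3.7)^1.11 + 6.9/3.666e+05] = -1.8 log₁₀[1.4e-07 + 1.88e-05] = 8.5, so f = 0.01384.
Total minor-loss coefficient ΣK = 1·7.3 = 7.3.
ΔP = [f·L/D + ΣK]·(ρV²/2) = [0.01384·342/0.444 + 7.3]·(801·2.185²/2) = [10.66 + 7.3]·1912 = 3.435e+04 Pa.
ΔP = 3.435e+04 Pa = 0.343 bar.

ΔP ≈ 0.343 bar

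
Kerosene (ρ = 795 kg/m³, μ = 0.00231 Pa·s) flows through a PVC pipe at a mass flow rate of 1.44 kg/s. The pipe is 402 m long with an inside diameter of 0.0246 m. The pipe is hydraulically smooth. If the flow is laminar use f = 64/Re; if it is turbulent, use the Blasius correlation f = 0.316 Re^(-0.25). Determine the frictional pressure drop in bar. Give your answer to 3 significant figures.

ΔP ≈ 22.2 bar

A = πD²/4 = π(0.0246)²/4 = 0.0004753 m²; mean velocity V = ṁ/(ρA) = 1.44/(795 · 0.0004753) = 3.811 m/s.
Reynolds number Re = ρVD/μ = 795 · 3.811 · 0.0246 / 0.00231 = 3.226e+04.
Re > 4000 → turbulent. Smooth-pipe (Blasius): f = 0.316 Re^(-0.25) = 0.316/(3.226e+04)^0.25 = 0.02358.
Darcy-Weisbach: ΔP = f(L/D)(ρV²/2) = 0.02358·(402/0.0246)·(795·3.811²/2) = 0.02358·1.634e+04·5773 = 2.224e+06 Pa.
ΔP = 2.224e+06 Pa = 22.2 bar.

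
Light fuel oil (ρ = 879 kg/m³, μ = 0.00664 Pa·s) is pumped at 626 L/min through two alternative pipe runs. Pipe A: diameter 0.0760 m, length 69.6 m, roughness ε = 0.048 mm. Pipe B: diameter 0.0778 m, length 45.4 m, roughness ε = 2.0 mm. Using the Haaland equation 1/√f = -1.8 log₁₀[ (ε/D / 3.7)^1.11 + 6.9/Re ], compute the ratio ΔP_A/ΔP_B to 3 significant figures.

Pipe A: V = Q/A = 0.01043/0.004536 = 2.3 m/s; Re = 2.314e+04; ε/D = 0.000632; Haaland → f = 0.0261; ΔP_A = f(L/D)(ρV²/2) = 5.556e+04 Pa.
Pipe B: V = Q/A = 0.01043/0.004754 = 2.195 m/s; Re = 2.26e+04; ε/D = 0.0257; Haaland → f = 0.05524; ΔP_B = f(L/D)(ρV²/2) = 6.824e+04 Pa.
ΔP_A/ΔP_B = 5.556e+04/6.824e+04 = 0.814.

ΔP_A/ΔP_B ≈ 0.814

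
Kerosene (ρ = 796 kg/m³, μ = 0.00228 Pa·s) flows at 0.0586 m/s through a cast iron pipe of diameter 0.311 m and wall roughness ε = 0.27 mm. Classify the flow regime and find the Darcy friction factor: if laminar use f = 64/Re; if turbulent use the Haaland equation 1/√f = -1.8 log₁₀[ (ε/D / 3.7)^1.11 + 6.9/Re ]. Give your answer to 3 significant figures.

Re = ρVD/μ = 796·0.0586·0.311/0.00228 = 6363.
Re > 4000 → turbulent. ε/D = 0.00027/0.311 = 0.000868; Haaland: 1/√f = -1.8 log₁₀[9.36e-05 + 0.00108] = 5.272, so f = 0.03598.

f ≈ 0.0360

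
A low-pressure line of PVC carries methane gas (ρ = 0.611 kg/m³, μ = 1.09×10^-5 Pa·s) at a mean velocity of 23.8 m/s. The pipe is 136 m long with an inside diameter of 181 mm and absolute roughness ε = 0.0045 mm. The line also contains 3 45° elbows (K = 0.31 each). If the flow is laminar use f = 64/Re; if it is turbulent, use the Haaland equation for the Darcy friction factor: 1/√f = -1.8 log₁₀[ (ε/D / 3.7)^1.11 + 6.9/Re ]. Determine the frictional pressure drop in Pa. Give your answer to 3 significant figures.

Reynolds number Re = ρVD/μ = 0.611 · 23.8 · 0.181 / 1.09e-05 = 2.415e+05.
Re > 4000 → turbulent. Relative roughness ε/D = 4.5e-06/0.181 = 2.49e-05. Haaland: 1/√f = -1.8 log₁₀[(2.49e-05/3.7)^1.11 + 6.9/2.415e+05] = -1.8 log₁₀[1.81e-06 + 2.86e-05] = 8.131, so f = 0.01513.
Total minor-loss coefficient ΣK = 3·0.31 = 0.93.
ΔP = [f·L/D + ΣK]·(ρV²/2) = [0.01513·136/0.181 + 0.93]·(0.611·23.8²/2) = [11.36 + 0.93]·173 = 2128 Pa.

ΔP ≈ 2130 Pa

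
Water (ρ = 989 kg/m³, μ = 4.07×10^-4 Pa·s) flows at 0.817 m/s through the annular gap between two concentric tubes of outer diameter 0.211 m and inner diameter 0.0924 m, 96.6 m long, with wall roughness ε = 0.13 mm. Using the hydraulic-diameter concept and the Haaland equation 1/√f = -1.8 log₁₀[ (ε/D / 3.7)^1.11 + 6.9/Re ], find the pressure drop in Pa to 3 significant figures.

Hydraulic diameter D_h = 4A/P = D_o - D_i = 0.211 - 0.0924 = 0.1186 m.
Re = ρVD_h/μ = 989·0.817·0.1186/0.000407 = 2.355e+05.
ε/D_h = 0.00013/0.1186 = 0.0011; Haaland gives 1/√f = -1.8 log₁₀[0.000121+2.93e-05] = 6.88, so f = 0.02112.
ΔP = f(L/D_h)(ρV²/2) = 0.02112·96.6/0.1186·330.1 = 5679 Pa.

ΔP ≈ 5680 Pa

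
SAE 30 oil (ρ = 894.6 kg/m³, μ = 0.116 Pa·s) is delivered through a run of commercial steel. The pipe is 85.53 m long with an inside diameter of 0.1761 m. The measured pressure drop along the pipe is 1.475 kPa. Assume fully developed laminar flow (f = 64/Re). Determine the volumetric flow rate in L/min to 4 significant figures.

Q ≈ 210.5 L/min

For laminar flow, f = 64/Re with Re = ρVD/μ, so Darcy-Weisbach reduces to ΔP = 32μLV/D². Solving for V: V = ΔP·D²/(32μL) = 1475·(0.1761)²/(32·0.116·85.53) = 0.1441 m/s.
Check: Re = ρVD/μ = 894.6·0.1441·0.1761/0.116 = 195.7 < 2300, so the laminar assumption holds.
Q = V·A = 0.1441·(π/4·0.1761²) = 0.003509 m³/s = 210.5 L/min.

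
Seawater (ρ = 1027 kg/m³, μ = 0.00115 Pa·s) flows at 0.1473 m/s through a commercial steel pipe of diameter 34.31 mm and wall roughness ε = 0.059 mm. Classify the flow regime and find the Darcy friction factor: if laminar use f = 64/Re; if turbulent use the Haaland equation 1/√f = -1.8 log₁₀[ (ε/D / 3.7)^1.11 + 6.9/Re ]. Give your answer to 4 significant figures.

Re = ρVD/μ = 1027·0.1473·0.03431/0.00115 = 4513.
Re > 4000 → turbulent. ε/D = 5.9e-05/0.03431 = 0.00172; Haaland: 1/√f = -1.8 log₁₀[0.0002 + 0.00153] = 4.972, so f = 0.04045.

f ≈ 0.04045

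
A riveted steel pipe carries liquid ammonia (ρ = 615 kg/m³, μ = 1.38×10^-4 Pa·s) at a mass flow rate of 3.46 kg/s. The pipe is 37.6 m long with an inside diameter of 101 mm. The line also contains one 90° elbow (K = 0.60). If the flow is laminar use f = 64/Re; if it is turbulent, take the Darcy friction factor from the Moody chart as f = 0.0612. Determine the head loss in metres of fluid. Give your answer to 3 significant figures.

A = πD²/4 = π(0.101)²/4 = 0.008012 m²; mean velocity V = ṁ/(ρA) = 3.46/(615 · 0.008012) = 0.7022 m/s.
Reynolds number Re = ρVD/μ = 615 · 0.7022 · 0.101 / 0.000138 = 3.161e+05.
Re > 4000 → turbulent; use the Moody-chart value f = 0.0612.
Total minor-loss coefficient ΣK = 1·0.6 = 0.6.
ΔP = [f·L/D + ΣK]·(ρV²/2) = [0.0612·37.6/0.101 + 0.6]·(615·0.7022²/2) = [22.78 + 0.6]·151.6 = 3546 Pa.
Head loss h_f = ΔP/(ρg) = 3546/(615·9.81) = 0.588 m.

h_f ≈ 0.588 m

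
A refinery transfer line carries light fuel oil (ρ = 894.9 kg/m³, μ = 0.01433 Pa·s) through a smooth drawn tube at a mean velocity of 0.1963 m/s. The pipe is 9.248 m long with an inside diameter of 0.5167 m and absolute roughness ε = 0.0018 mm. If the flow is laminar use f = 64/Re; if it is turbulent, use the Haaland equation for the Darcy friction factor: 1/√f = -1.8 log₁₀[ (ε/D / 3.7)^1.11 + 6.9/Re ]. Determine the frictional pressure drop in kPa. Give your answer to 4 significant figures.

ΔP ≈ 0.01085 kPa

Reynolds number Re = ρVD/μ = 894.9 · 0.1963 · 0.5167 / 0.0143 = 6334.
Re > 4000 → turbulent. Relative roughness ε/D = 1.8e-06/0.5167 = 3.48e-06. Haaland: 1/√f = -1.8 log₁₀[(3.48e-06/3.7)^1.11 + 6.9/6334] = -1.8 log₁₀[2.05e-07 + 0.00109] = 5.333, so f = 0.03516.
Darcy-Weisbach: ΔP = f(L/D)(ρV²/2) = 0.03516·(9.248/0.5167)·(894.9·0.1963²/2) = 0.03516·17.9·17.24 = 10.85 Pa.
ΔP = 10.85 Pa = 0.01085 kPa.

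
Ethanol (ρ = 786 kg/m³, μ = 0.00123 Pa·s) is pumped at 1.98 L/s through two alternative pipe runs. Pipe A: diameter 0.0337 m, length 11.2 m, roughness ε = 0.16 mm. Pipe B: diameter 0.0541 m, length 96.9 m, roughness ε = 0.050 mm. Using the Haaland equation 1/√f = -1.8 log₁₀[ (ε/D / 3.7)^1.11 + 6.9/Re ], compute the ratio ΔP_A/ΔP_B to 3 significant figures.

Pipe A: V = Q/A = 0.00198/0.000892 = 2.22 m/s; Re = 4.78e+04; ε/D = 0.00475; Haaland → f = 0.03174; ΔP_A = f(L/D)(ρV²/2) = 2.043e+04 Pa.
Pipe B: V = Q/A = 0.00198/0.002299 = 0.8614 m/s; Re = 2.978e+04; ε/D = 0.000924; Haaland → f = 0.0255; ΔP_B = f(L/D)(ρV²/2) = 1.332e+04 Pa.
ΔP_A/ΔP_B = 2.043e+04/1.332e+04 = 1.53.

ΔP_A/ΔP_B ≈ 1.53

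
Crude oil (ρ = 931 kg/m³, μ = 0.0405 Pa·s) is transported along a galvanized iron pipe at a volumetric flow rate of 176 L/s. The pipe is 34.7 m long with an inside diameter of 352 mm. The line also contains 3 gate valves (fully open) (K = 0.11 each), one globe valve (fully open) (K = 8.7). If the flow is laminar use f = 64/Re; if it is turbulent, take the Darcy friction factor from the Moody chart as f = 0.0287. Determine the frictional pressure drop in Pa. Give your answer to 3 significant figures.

ΔP ≈ 18100 Pa

Q = 176 L/s = 176/1000 = 0.176 m³/s.
Cross-sectional area A = πD²/4 = π(0.352)²/4 = 0.09731 m²; mean velocity V = Q/A = 0.176/0.09731 = 1.809 m/s.
Reynolds number Re = ρVD/μ = 931 · 1.809 · 0.352 / 0.0405 = 1.463e+04.
Re > 4000 → turbulent; use the Moody-chart value f = 0.0287.
Total minor-loss coefficient ΣK = 3·0.11 + 1·8.7 = 9.03.
ΔP = [f·L/D + ΣK]·(ρV²/2) = [0.0287·34.7/0.352 + 9.03]·(931·1.809²/2) = [2.829 + 9.03]·1523 = 1.806e+04 Pa.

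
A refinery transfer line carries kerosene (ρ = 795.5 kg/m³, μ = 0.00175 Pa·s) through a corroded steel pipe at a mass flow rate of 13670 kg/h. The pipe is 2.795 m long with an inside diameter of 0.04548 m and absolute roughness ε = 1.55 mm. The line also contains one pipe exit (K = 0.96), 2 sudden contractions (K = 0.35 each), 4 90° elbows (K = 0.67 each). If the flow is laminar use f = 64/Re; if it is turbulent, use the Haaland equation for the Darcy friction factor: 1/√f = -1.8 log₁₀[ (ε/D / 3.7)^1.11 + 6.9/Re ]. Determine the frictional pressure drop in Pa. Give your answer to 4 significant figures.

ΔP ≈ 27760 Pa

ṁ = 13670 kg/h = 13670/3600 = 3.797 kg/s.
A = πD²/4 = π(0.04548)²/4 = 0.001625 m²; mean velocity V = ṁ/(ρA) = 3.797/(795.5 · 0.001625) = 2.938 m/s.
Reynolds number Re = ρVD/μ = 795.5 · 2.938 · 0.04548 / 0.00175 = 6.075e+04.
Re > 4000 → turbulent. Relative roughness ε/D = 0.00155/0.04548 = 0.0341. Haaland: 1/√f = -1.8 log₁₀[(0.0341/3.7)^1.11 + 6.9/6.075e+04] = -1.8 log₁₀[0.0055 + 0.000114] = 4.051, so f = 0.06093.
Total minor-loss coefficient ΣK = 1·0.96 + 2·0.35 + 4·0.67 = 4.34.
ΔP = [f·L/D + ΣK]·(ρV²/2) = [0.06093·2.795/0.04548 + 4.34]·(795.5·2.938²/2) = [3.744 + 4.34]·3434 = 2.776e+04 Pa.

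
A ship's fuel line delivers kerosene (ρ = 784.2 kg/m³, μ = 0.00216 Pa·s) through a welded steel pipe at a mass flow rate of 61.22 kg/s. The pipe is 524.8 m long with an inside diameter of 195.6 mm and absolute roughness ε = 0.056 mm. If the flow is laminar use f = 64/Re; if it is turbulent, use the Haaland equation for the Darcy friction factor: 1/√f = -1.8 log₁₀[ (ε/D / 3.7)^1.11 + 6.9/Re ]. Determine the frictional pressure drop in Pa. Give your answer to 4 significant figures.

A = πD²/4 = π(0.1956)²/4 = 0.03005 m²; mean velocity V = ṁ/(ρA) = 61.22/(784.2 · 0.03005) = 2.598 m/s.
Reynolds number Re = ρVD/μ = 784.2 · 2.598 · 0.1956 / 0.00216 = 1.845e+05.
Re > 4000 → turbulent. Relative roughness ε/D = 5.6e-05/0.1956 = 0.000286. Haaland: 1/√f = -1.8 log₁₀[(0.000286/3.7)^1.11 + 6.9/1.845e+05] = -1.8 log₁₀[2.73e-05 + 3.74e-05] = 7.54, so f = 0.01759.
Darcy-Weisbach: ΔP = f(L/D)(ρV²/2) = 0.01759·(524.8/0.1956)·(784.2·2.598²/2) = 0.01759·2683·2647 = 1.249e+05 Pa.

ΔP ≈ 124900 Pa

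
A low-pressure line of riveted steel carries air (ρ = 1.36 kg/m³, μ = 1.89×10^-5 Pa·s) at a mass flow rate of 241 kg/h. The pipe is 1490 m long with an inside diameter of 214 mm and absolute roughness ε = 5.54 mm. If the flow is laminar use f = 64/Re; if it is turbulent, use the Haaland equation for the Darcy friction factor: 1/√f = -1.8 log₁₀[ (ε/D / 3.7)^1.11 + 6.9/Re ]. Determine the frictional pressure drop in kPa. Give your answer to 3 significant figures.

ΔP ≈ 0.492 kPa

ṁ = 241 kg/h = 241/3600 = 0.06694 kg/s.
A = πD²/4 = π(0.214)²/4 = 0.03597 m²; mean velocity V = ṁ/(ρA) = 0.06694/(1.36 · 0.03597) = 1.369 m/s.
Reynolds number Re = ρVD/μ = 1.36 · 1.369 · 0.214 / 1.89e-05 = 2.107e+04.
Re > 4000 → turbulent. Relative roughness ε/D = 0.00554/0.214 = 0.0259. Haaland: 1/√f = -1.8 log₁₀[(0.0259/3.7)^1.11 + 6.9/2.107e+04] = -1.8 log₁₀[0.00405 + 0.000327] = 4.245, so f = 0.05549.
Darcy-Weisbach: ΔP = f(L/D)(ρV²/2) = 0.05549·(1490/0.214)·(1.36·1.369²/2) = 0.05549·6963·1.274 = 492 Pa.
ΔP = 492 Pa = 0.492 kPa.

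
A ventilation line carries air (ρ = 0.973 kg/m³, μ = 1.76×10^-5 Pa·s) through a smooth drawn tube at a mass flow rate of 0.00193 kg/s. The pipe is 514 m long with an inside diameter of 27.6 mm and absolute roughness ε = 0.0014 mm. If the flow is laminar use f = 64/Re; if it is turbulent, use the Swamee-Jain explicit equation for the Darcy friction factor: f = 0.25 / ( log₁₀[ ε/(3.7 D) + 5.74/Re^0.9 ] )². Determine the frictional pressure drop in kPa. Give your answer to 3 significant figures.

A = πD²/4 = π(0.0276)²/4 = 0.0005983 m²; mean velocity V = ṁ/(ρA) = 0.00193/(0.973 · 0.0005983) = 3.315 m/s.
Reynolds number Re = ρVD/μ = 0.973 · 3.315 · 0.0276 / 1.76e-05 = 5059.
Re > 4000 → turbulent. Relative roughness ε/D = 1.4e-06/0.0276 = 5.07e-05. Swamee-Jain: f = 0.25/(log₁₀[5.07e-05/3.7 + 5.74/5059^0.9])² = 0.25/(log₁₀[1.37e-05 + 0.00266])² = 0.25/(-2.572)² = 0.03778.
Darcy-Weisbach: ΔP = f(L/D)(ρV²/2) = 0.03778·(514/0.0276)·(0.973·3.315²/2) = 0.03778·1.862e+04·5.348 = 3762 Pa.
ΔP = 3762 Pa = 3.76 kPa.

ΔP ≈ 3.76 kPa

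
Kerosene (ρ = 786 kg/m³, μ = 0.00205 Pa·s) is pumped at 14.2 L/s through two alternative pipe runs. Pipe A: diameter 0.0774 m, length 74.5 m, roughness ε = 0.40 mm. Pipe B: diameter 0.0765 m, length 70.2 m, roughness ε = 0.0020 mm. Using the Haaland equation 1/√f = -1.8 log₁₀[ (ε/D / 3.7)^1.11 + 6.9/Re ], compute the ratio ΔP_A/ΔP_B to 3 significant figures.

ΔP_A/ΔP_B ≈ 1.73

Pipe A: V = Q/A = 0.0142/0.004705 = 3.018 m/s; Re = 8.956e+04; ε/D = 0.00517; Haaland → f = 0.03166; ΔP_A = f(L/D)(ρV²/2) = 1.091e+05 Pa.
Pipe B: V = Q/A = 0.0142/0.004596 = 3.089 m/s; Re = 9.062e+04; ε/D = 2.61e-05; Haaland → f = 0.01829; ΔP_B = f(L/D)(ρV²/2) = 6.297e+04 Pa.
ΔP_A/ΔP_B = 1.091e+05/6.297e+04 = 1.73.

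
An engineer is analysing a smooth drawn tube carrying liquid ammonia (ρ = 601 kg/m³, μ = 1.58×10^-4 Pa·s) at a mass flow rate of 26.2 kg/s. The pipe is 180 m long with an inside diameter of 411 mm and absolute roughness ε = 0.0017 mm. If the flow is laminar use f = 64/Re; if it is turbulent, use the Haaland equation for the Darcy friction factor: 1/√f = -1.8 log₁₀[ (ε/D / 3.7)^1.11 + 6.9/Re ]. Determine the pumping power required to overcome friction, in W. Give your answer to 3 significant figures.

P ≈ 8.08 W

A = πD²/4 = π(0.411)²/4 = 0.1327 m²; mean velocity V = ṁ/(ρA) = 26.2/(601 · 0.1327) = 0.3286 m/s.
Reynolds number Re = ρVD/μ = 601 · 0.3286 · 0.411 / 0.000158 = 5.137e+05.
Re > 4000 → turbulent. Relative roughness ε/D = 1.7e-06/0.411 = 4.14e-06. Haaland: 1/√f = -1.8 log₁₀[(4.14e-06/3.7)^1.11 + 6.9/5.137e+05] = -1.8 log₁₀[2.48e-07 + 1.34e-05] = 8.755, so f = 0.01305.
Darcy-Weisbach: ΔP = f(L/D)(ρV²/2) = 0.01305·(180/0.411)·(601·0.3286²/2) = 0.01305·438·32.45 = 185.4 Pa.
Q = ṁ/ρ = 26.2/601 = 0.04359 m³/s.
Pumping power P = QΔP = 0.04359·185.4 = 8.081 W = 8.08 W.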